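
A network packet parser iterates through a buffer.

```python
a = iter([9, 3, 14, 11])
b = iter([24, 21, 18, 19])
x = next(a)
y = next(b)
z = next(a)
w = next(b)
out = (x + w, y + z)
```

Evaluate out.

Step 1: a iterates [9, 3, 14, 11], b iterates [24, 21, 18, 19].
Step 2: x = next(a) = 9, y = next(b) = 24.
Step 3: z = next(a) = 3, w = next(b) = 21.
Step 4: out = (9 + 21, 24 + 3) = (30, 27).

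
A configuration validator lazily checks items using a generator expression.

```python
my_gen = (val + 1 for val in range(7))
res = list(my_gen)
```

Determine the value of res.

Step 1: For each val in range(7), compute val+1:
  val=0: 0+1 = 1
  val=1: 1+1 = 2
  val=2: 2+1 = 3
  val=3: 3+1 = 4
  val=4: 4+1 = 5
  val=5: 5+1 = 6
  val=6: 6+1 = 7
Therefore res = [1, 2, 3, 4, 5, 6, 7].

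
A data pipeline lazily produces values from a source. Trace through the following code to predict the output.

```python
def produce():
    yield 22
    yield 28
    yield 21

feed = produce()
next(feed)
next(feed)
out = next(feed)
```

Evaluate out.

Step 1: produce() creates a generator.
Step 2: next(feed) yields 22 (consumed and discarded).
Step 3: next(feed) yields 28 (consumed and discarded).
Step 4: next(feed) yields 21, assigned to out.
Therefore out = 21.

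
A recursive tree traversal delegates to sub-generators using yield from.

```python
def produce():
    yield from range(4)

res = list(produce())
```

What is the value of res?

Step 1: yield from delegates to the iterable, yielding each element.
Step 2: Collected values: [0, 1, 2, 3].
Therefore res = [0, 1, 2, 3].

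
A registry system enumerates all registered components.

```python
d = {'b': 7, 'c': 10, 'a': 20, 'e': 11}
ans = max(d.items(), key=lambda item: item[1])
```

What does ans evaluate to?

Step 1: Find item with maximum value:
  ('b', 7)
  ('c', 10)
  ('a', 20)
  ('e', 11)
Step 2: Maximum value is 20 at key 'a'.
Therefore ans = ('a', 20).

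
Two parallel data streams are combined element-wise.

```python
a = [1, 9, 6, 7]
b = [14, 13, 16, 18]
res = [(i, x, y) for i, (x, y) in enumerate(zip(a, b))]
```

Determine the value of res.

Step 1: enumerate(zip(a, b)) gives index with paired elements:
  i=0: (1, 14)
  i=1: (9, 13)
  i=2: (6, 16)
  i=3: (7, 18)
Therefore res = [(0, 1, 14), (1, 9, 13), (2, 6, 16), (3, 7, 18)].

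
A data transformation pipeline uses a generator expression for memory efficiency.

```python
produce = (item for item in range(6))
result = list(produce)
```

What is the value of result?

Step 1: Generator expression iterates range(6): [0, 1, 2, 3, 4, 5].
Step 2: list() collects all values.
Therefore result = [0, 1, 2, 3, 4, 5].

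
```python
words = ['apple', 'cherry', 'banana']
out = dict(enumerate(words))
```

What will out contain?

Step 1: enumerate pairs indices with words:
  0 -> 'apple'
  1 -> 'cherry'
  2 -> 'banana'
Therefore out = {0: 'apple', 1: 'cherry', 2: 'banana'}.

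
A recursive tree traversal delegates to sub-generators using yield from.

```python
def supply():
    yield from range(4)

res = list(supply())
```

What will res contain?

Step 1: yield from delegates to the iterable, yielding each element.
Step 2: Collected values: [0, 1, 2, 3].
Therefore res = [0, 1, 2, 3].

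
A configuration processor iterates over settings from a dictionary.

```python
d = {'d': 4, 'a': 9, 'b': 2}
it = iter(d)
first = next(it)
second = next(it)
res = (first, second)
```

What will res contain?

Step 1: iter(d) iterates over keys: ['d', 'a', 'b'].
Step 2: first = next(it) = 'd', second = next(it) = 'a'.
Therefore res = ('d', 'a').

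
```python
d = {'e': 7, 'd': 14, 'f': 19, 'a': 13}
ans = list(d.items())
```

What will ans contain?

Step 1: d.items() returns (key, value) pairs in insertion order.
Therefore ans = [('e', 7), ('d', 14), ('f', 19), ('a', 13)].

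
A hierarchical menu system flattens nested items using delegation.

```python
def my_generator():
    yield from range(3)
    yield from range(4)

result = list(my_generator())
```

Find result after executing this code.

Step 1: Trace yields in order:
  yield 0
  yield 1
  yield 2
  yield 0
  yield 1
  yield 2
  yield 3
Therefore result = [0, 1, 2, 0, 1, 2, 3].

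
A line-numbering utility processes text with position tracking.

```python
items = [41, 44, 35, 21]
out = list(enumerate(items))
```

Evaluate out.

Step 1: enumerate pairs each element with its index:
  (0, 41)
  (1, 44)
  (2, 35)
  (3, 21)
Therefore out = [(0, 41), (1, 44), (2, 35), (3, 21)].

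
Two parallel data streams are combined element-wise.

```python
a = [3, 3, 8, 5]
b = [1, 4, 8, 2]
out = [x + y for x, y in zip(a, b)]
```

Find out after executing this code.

Step 1: Add corresponding elements:
  3 + 1 = 4
  3 + 4 = 7
  8 + 8 = 16
  5 + 2 = 7
Therefore out = [4, 7, 16, 7].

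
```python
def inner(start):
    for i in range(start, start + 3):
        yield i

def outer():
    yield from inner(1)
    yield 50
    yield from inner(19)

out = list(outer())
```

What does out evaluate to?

Step 1: outer() delegates to inner(1):
  yield 1
  yield 2
  yield 3
Step 2: yield 50
Step 3: Delegates to inner(19):
  yield 19
  yield 20
  yield 21
Therefore out = [1, 2, 3, 50, 19, 20, 21].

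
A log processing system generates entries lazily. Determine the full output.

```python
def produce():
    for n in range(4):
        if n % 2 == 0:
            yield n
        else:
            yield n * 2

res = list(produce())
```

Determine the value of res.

Step 1: For each n in range(4), yield n if even, else n*2:
  n=0 (even): yield 0
  n=1 (odd): yield 1*2 = 2
  n=2 (even): yield 2
  n=3 (odd): yield 3*2 = 6
Therefore res = [0, 2, 2, 6].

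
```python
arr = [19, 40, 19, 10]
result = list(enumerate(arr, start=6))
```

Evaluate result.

Step 1: enumerate with start=6:
  (6, 19)
  (7, 40)
  (8, 19)
  (9, 10)
Therefore result = [(6, 19), (7, 40), (8, 19), (9, 10)].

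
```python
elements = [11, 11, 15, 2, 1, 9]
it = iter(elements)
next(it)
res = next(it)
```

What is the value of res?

Step 1: Create iterator over [11, 11, 15, 2, 1, 9].
Step 2: next() consumes 11.
Step 3: next() returns 11.
Therefore res = 11.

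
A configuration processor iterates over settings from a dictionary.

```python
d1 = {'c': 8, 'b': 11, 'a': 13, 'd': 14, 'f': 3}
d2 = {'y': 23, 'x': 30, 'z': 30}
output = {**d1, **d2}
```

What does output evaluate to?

Step 1: Merge d1 and d2 (d2 values override on key conflicts).
Step 2: d1 has keys ['c', 'b', 'a', 'd', 'f'], d2 has keys ['y', 'x', 'z'].
Therefore output = {'c': 8, 'b': 11, 'a': 13, 'd': 14, 'f': 3, 'y': 23, 'x': 30, 'z': 30}.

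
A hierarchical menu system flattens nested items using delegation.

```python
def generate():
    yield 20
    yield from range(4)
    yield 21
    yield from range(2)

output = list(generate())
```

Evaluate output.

Step 1: Trace yields in order:
  yield 20
  yield 0
  yield 1
  yield 2
  yield 3
  yield 21
  yield 0
  yield 1
Therefore output = [20, 0, 1, 2, 3, 21, 0, 1].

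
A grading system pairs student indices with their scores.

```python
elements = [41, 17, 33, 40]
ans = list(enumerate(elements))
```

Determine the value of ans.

Step 1: enumerate pairs each element with its index:
  (0, 41)
  (1, 17)
  (2, 33)
  (3, 40)
Therefore ans = [(0, 41), (1, 17), (2, 33), (3, 40)].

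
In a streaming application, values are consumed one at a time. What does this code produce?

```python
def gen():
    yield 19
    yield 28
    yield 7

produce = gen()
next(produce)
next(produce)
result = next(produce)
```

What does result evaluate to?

Step 1: gen() creates a generator.
Step 2: next(produce) yields 19 (consumed and discarded).
Step 3: next(produce) yields 28 (consumed and discarded).
Step 4: next(produce) yields 7, assigned to result.
Therefore result = 7.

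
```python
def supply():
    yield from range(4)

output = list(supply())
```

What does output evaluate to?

Step 1: yield from delegates to the iterable, yielding each element.
Step 2: Collected values: [0, 1, 2, 3].
Therefore output = [0, 1, 2, 3].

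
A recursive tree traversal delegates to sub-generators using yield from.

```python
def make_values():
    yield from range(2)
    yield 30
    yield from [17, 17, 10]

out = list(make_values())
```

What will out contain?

Step 1: Trace yields in order:
  yield 0
  yield 1
  yield 30
  yield 17
  yield 17
  yield 10
Therefore out = [0, 1, 30, 17, 17, 10].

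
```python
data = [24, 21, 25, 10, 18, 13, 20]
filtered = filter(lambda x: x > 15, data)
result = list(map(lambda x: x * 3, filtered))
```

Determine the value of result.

Step 1: Filter data for elements > 15:
  24: kept
  21: kept
  25: kept
  10: removed
  18: kept
  13: removed
  20: kept
Step 2: Map x * 3 on filtered [24, 21, 25, 18, 20]:
  24 -> 72
  21 -> 63
  25 -> 75
  18 -> 54
  20 -> 60
Therefore result = [72, 63, 75, 54, 60].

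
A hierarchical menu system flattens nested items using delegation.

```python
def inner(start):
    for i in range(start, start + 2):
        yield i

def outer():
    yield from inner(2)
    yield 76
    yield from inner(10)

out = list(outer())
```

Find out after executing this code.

Step 1: outer() delegates to inner(2):
  yield 2
  yield 3
Step 2: yield 76
Step 3: Delegates to inner(10):
  yield 10
  yield 11
Therefore out = [2, 3, 76, 10, 11].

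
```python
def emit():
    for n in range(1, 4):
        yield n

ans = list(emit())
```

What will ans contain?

Step 1: The generator yields each value from range(1, 4).
Step 2: list() consumes all yields: [1, 2, 3].
Therefore ans = [1, 2, 3].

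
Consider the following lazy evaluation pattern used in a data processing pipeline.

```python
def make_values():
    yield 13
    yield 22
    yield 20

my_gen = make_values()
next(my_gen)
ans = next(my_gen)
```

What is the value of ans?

Step 1: make_values() creates a generator.
Step 2: next(my_gen) yields 13 (consumed and discarded).
Step 3: next(my_gen) yields 22, assigned to ans.
Therefore ans = 22.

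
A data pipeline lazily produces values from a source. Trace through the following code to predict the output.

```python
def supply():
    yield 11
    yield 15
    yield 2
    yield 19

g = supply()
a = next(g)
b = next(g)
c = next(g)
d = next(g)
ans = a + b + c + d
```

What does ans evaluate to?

Step 1: Create generator and consume all values:
  a = next(g) = 11
  b = next(g) = 15
  c = next(g) = 2
  d = next(g) = 19
Step 2: ans = 11 + 15 + 2 + 19 = 47.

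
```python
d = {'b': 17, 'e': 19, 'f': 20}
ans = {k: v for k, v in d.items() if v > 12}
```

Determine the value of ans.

Step 1: Filter items where value > 12:
  'b': 17 > 12: kept
  'e': 19 > 12: kept
  'f': 20 > 12: kept
Therefore ans = {'b': 17, 'e': 19, 'f': 20}.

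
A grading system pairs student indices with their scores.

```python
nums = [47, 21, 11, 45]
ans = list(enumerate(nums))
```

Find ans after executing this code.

Step 1: enumerate pairs each element with its index:
  (0, 47)
  (1, 21)
  (2, 11)
  (3, 45)
Therefore ans = [(0, 47), (1, 21), (2, 11), (3, 45)].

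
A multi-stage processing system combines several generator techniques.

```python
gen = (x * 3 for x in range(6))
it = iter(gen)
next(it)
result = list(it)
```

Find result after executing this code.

Step 1: Generator produces [0, 3, 6, 9, 12, 15].
Step 2: next(it) consumes first element (0).
Step 3: list(it) collects remaining: [3, 6, 9, 12, 15].
Therefore result = [3, 6, 9, 12, 15].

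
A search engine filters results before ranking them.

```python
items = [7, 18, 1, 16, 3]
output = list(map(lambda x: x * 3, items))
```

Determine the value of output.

Step 1: Apply lambda x: x * 3 to each element:
  7 -> 21
  18 -> 54
  1 -> 3
  16 -> 48
  3 -> 9
Therefore output = [21, 54, 3, 48, 9].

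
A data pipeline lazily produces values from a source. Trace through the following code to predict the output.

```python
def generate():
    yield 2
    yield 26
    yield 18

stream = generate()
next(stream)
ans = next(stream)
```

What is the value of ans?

Step 1: generate() creates a generator.
Step 2: next(stream) yields 2 (consumed and discarded).
Step 3: next(stream) yields 26, assigned to ans.
Therefore ans = 26.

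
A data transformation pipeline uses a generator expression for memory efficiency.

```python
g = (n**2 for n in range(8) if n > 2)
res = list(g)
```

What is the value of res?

Step 1: For range(8), keep n > 2, then square:
  n=0: 0 <= 2, excluded
  n=1: 1 <= 2, excluded
  n=2: 2 <= 2, excluded
  n=3: 3 > 2, yield 3**2 = 9
  n=4: 4 > 2, yield 4**2 = 16
  n=5: 5 > 2, yield 5**2 = 25
  n=6: 6 > 2, yield 6**2 = 36
  n=7: 7 > 2, yield 7**2 = 49
Therefore res = [9, 16, 25, 36, 49].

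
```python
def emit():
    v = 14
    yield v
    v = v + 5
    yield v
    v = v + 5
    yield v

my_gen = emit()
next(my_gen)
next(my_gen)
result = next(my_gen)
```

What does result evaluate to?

Step 1: Trace through generator execution:
  Yield 1: v starts at 14, yield 14
  Yield 2: v = 14 + 5 = 19, yield 19
  Yield 3: v = 19 + 5 = 24, yield 24
Step 2: First next() gets 14, second next() gets the second value, third next() yields 24.
Therefore result = 24.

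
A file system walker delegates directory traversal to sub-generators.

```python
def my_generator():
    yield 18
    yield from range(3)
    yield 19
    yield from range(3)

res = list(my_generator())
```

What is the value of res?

Step 1: Trace yields in order:
  yield 18
  yield 0
  yield 1
  yield 2
  yield 19
  yield 0
  yield 1
  yield 2
Therefore res = [18, 0, 1, 2, 19, 0, 1, 2].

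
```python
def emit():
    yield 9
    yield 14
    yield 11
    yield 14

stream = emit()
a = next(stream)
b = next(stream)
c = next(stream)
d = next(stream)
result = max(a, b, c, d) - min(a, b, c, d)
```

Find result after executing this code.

Step 1: Create generator and consume all values:
  a = next(stream) = 9
  b = next(stream) = 14
  c = next(stream) = 11
  d = next(stream) = 14
Step 2: max = 14, min = 9, result = 14 - 9 = 5.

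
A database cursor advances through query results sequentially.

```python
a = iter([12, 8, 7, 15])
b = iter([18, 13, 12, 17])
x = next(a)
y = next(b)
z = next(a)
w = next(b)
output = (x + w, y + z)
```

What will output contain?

Step 1: a iterates [12, 8, 7, 15], b iterates [18, 13, 12, 17].
Step 2: x = next(a) = 12, y = next(b) = 18.
Step 3: z = next(a) = 8, w = next(b) = 13.
Step 4: output = (12 + 13, 18 + 8) = (25, 26).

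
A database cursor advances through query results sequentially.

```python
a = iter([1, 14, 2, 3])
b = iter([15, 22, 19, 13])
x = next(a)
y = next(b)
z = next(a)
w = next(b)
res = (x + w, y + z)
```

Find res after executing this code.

Step 1: a iterates [1, 14, 2, 3], b iterates [15, 22, 19, 13].
Step 2: x = next(a) = 1, y = next(b) = 15.
Step 3: z = next(a) = 14, w = next(b) = 22.
Step 4: res = (1 + 22, 15 + 14) = (23, 29).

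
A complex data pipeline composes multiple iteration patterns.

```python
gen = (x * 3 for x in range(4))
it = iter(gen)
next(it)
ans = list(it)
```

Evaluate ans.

Step 1: Generator produces [0, 3, 6, 9].
Step 2: next(it) consumes first element (0).
Step 3: list(it) collects remaining: [3, 6, 9].
Therefore ans = [3, 6, 9].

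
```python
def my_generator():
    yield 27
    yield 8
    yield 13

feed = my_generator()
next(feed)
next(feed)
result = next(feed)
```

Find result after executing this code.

Step 1: my_generator() creates a generator.
Step 2: next(feed) yields 27 (consumed and discarded).
Step 3: next(feed) yields 8 (consumed and discarded).
Step 4: next(feed) yields 13, assigned to result.
Therefore result = 13.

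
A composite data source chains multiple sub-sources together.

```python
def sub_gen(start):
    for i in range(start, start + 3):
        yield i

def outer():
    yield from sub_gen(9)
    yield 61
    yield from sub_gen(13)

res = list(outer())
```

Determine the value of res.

Step 1: outer() delegates to sub_gen(9):
  yield 9
  yield 10
  yield 11
Step 2: yield 61
Step 3: Delegates to sub_gen(13):
  yield 13
  yield 14
  yield 15
Therefore res = [9, 10, 11, 61, 13, 14, 15].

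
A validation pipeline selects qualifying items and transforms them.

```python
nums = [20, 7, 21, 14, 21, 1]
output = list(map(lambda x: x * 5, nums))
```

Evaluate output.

Step 1: Apply lambda x: x * 5 to each element:
  20 -> 100
  7 -> 35
  21 -> 105
  14 -> 70
  21 -> 105
  1 -> 5
Therefore output = [100, 35, 105, 70, 105, 5].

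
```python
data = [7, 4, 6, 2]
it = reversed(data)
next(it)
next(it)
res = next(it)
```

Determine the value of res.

Step 1: reversed([7, 4, 6, 2]) gives iterator: [2, 6, 4, 7].
Step 2: First next() = 2, second next() = 6.
Step 3: Third next() = 4.
Therefore res = 4.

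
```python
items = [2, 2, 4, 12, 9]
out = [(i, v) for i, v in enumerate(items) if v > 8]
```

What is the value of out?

Step 1: Filter enumerate([2, 2, 4, 12, 9]) keeping v > 8:
  (0, 2): 2 <= 8, excluded
  (1, 2): 2 <= 8, excluded
  (2, 4): 4 <= 8, excluded
  (3, 12): 12 > 8, included
  (4, 9): 9 > 8, included
Therefore out = [(3, 12), (4, 9)].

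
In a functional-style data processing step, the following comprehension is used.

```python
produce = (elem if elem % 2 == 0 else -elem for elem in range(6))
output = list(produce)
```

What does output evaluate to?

Step 1: For each elem in range(6), yield elem if even, else -elem:
  elem=0: even, yield 0
  elem=1: odd, yield -1
  elem=2: even, yield 2
  elem=3: odd, yield -3
  elem=4: even, yield 4
  elem=5: odd, yield -5
Therefore output = [0, -1, 2, -3, 4, -5].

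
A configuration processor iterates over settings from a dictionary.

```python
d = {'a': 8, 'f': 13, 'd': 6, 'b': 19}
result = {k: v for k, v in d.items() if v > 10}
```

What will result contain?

Step 1: Filter items where value > 10:
  'a': 8 <= 10: removed
  'f': 13 > 10: kept
  'd': 6 <= 10: removed
  'b': 19 > 10: kept
Therefore result = {'f': 13, 'b': 19}.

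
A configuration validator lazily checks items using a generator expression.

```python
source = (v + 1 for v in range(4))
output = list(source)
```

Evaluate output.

Step 1: For each v in range(4), compute v+1:
  v=0: 0+1 = 1
  v=1: 1+1 = 2
  v=2: 2+1 = 3
  v=3: 3+1 = 4
Therefore output = [1, 2, 3, 4].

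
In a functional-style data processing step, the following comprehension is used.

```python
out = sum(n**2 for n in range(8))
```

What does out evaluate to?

Step 1: Compute n**2 for each n in range(8):
  n=0: 0**2 = 0
  n=1: 1**2 = 1
  n=2: 2**2 = 4
  n=3: 3**2 = 9
  n=4: 4**2 = 16
  n=5: 5**2 = 25
  n=6: 6**2 = 36
  n=7: 7**2 = 49
Step 2: sum = 0 + 1 + 4 + 9 + 16 + 25 + 36 + 49 = 140.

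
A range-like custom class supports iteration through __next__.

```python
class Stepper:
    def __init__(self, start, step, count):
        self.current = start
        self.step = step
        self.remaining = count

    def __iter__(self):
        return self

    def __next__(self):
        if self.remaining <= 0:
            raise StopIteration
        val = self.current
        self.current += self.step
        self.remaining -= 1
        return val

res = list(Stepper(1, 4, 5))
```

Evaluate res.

Step 1: Stepper starts at 1, increments by 4, for 5 steps:
  Yield 1, then current += 4
  Yield 5, then current += 4
  Yield 9, then current += 4
  Yield 13, then current += 4
  Yield 17, then current += 4
Therefore res = [1, 5, 9, 13, 17].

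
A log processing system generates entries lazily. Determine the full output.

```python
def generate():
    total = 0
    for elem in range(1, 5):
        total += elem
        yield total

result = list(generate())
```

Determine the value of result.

Step 1: Generator accumulates running sum:
  elem=1: total = 1, yield 1
  elem=2: total = 3, yield 3
  elem=3: total = 6, yield 6
  elem=4: total = 10, yield 10
Therefore result = [1, 3, 6, 10].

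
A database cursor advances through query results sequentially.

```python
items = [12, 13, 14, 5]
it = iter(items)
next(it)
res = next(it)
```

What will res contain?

Step 1: Create iterator over [12, 13, 14, 5].
Step 2: next() consumes 12.
Step 3: next() returns 13.
Therefore res = 13.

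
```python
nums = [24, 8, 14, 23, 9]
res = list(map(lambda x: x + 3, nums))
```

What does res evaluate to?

Step 1: Apply lambda x: x + 3 to each element:
  24 -> 27
  8 -> 11
  14 -> 17
  23 -> 26
  9 -> 12
Therefore res = [27, 11, 17, 26, 12].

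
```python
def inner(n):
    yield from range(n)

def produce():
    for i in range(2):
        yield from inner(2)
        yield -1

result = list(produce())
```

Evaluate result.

Step 1: For each i in range(2):
  i=0: yield from inner(2) -> [0, 1], then yield -1
  i=1: yield from inner(2) -> [0, 1], then yield -1
Therefore result = [0, 1, -1, 0, 1, -1].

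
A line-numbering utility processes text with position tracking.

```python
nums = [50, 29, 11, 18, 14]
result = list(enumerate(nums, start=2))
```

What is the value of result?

Step 1: enumerate with start=2:
  (2, 50)
  (3, 29)
  (4, 11)
  (5, 18)
  (6, 14)
Therefore result = [(2, 50), (3, 29), (4, 11), (5, 18), (6, 14)].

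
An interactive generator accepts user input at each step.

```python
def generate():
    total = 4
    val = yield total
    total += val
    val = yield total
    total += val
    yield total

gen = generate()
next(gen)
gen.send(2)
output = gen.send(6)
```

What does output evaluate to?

Step 1: next() -> yield total=4.
Step 2: send(2) -> val=2, total = 4+2 = 6, yield 6.
Step 3: send(6) -> val=6, total = 6+6 = 12, yield 12.
Therefore output = 12.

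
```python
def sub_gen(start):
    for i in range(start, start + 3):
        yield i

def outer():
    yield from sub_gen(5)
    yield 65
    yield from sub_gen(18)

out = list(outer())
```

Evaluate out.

Step 1: outer() delegates to sub_gen(5):
  yield 5
  yield 6
  yield 7
Step 2: yield 65
Step 3: Delegates to sub_gen(18):
  yield 18
  yield 19
  yield 20
Therefore out = [5, 6, 7, 65, 18, 19, 20].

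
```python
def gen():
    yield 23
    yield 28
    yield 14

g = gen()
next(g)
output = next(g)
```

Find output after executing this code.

Step 1: gen() creates a generator.
Step 2: next(g) yields 23 (consumed and discarded).
Step 3: next(g) yields 28, assigned to output.
Therefore output = 28.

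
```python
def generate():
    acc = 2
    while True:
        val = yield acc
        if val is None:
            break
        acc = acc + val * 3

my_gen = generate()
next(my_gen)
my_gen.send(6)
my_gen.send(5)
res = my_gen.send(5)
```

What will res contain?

Step 1: next() -> yield acc=2.
Step 2: send(6) -> val=6, acc = 2 + 6*3 = 20, yield 20.
Step 3: send(5) -> val=5, acc = 20 + 5*3 = 35, yield 35.
Step 4: send(5) -> val=5, acc = 35 + 5*3 = 50, yield 50.
Therefore res = 50.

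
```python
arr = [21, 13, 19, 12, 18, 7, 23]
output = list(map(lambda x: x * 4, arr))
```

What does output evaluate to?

Step 1: Apply lambda x: x * 4 to each element:
  21 -> 84
  13 -> 52
  19 -> 76
  12 -> 48
  18 -> 72
  7 -> 28
  23 -> 92
Therefore output = [84, 52, 76, 48, 72, 28, 92].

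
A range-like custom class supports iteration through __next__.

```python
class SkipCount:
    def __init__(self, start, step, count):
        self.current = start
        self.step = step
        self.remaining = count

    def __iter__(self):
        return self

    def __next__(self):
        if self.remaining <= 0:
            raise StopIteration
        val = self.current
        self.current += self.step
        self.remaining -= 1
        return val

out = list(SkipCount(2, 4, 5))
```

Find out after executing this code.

Step 1: SkipCount starts at 2, increments by 4, for 5 steps:
  Yield 2, then current += 4
  Yield 6, then current += 4
  Yield 10, then current += 4
  Yield 14, then current += 4
  Yield 18, then current += 4
Therefore out = [2, 6, 10, 14, 18].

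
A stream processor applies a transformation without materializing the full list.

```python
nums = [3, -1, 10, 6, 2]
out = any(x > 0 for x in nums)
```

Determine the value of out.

Step 1: Check x > 0 for each element in [3, -1, 10, 6, 2]:
  3 > 0: True
  -1 > 0: False
  10 > 0: True
  6 > 0: True
  2 > 0: True
Step 2: any() returns True.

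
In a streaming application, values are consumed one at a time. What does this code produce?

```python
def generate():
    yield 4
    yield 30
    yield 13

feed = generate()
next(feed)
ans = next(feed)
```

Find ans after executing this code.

Step 1: generate() creates a generator.
Step 2: next(feed) yields 4 (consumed and discarded).
Step 3: next(feed) yields 30, assigned to ans.
Therefore ans = 30.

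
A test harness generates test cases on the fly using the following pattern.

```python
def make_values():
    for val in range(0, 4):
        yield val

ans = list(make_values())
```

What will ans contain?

Step 1: The generator yields each value from range(0, 4).
Step 2: list() consumes all yields: [0, 1, 2, 3].
Therefore ans = [0, 1, 2, 3].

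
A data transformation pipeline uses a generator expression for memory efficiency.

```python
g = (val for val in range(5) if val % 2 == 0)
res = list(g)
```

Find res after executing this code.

Step 1: Filter range(5) keeping only even values:
  val=0: even, included
  val=1: odd, excluded
  val=2: even, included
  val=3: odd, excluded
  val=4: even, included
Therefore res = [0, 2, 4].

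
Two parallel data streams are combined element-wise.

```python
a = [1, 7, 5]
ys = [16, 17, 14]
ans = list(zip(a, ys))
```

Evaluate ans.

Step 1: zip pairs elements at same index:
  Index 0: (1, 16)
  Index 1: (7, 17)
  Index 2: (5, 14)
Therefore ans = [(1, 16), (7, 17), (5, 14)].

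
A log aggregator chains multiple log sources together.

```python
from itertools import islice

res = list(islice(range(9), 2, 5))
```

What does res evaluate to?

Step 1: islice(range(9), 2, 5) takes elements at indices [2, 5).
Step 2: Elements: [2, 3, 4].
Therefore res = [2, 3, 4].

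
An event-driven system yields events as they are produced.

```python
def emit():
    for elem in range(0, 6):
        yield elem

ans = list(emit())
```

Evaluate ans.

Step 1: The generator yields each value from range(0, 6).
Step 2: list() consumes all yields: [0, 1, 2, 3, 4, 5].
Therefore ans = [0, 1, 2, 3, 4, 5].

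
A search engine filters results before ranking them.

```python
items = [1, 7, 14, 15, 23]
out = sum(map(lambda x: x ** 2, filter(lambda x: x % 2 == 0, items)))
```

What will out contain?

Step 1: Filter even numbers from [1, 7, 14, 15, 23]: [14]
Step 2: Square each: [196]
Step 3: Sum = 196.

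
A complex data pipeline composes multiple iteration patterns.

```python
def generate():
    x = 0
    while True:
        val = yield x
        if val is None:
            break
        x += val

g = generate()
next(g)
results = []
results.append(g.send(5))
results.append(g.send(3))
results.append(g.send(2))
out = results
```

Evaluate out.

Step 1: next(g) -> yield 0.
Step 2: send(5) -> x = 5, yield 5.
Step 3: send(3) -> x = 8, yield 8.
Step 4: send(2) -> x = 10, yield 10.
Therefore out = [5, 8, 10].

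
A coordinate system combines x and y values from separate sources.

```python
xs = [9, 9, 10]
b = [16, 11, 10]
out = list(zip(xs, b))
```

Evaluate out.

Step 1: zip pairs elements at same index:
  Index 0: (9, 16)
  Index 1: (9, 11)
  Index 2: (10, 10)
Therefore out = [(9, 16), (9, 11), (10, 10)].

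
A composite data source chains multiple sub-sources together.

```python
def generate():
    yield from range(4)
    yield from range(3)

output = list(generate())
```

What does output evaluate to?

Step 1: Trace yields in order:
  yield 0
  yield 1
  yield 2
  yield 3
  yield 0
  yield 1
  yield 2
Therefore output = [0, 1, 2, 3, 0, 1, 2].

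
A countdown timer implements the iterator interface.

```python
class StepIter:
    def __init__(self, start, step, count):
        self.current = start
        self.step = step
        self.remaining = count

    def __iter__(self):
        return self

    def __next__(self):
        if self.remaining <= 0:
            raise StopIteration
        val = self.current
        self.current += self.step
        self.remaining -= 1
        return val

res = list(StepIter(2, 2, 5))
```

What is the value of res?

Step 1: StepIter starts at 2, increments by 2, for 5 steps:
  Yield 2, then current += 2
  Yield 4, then current += 2
  Yield 6, then current += 2
  Yield 8, then current += 2
  Yield 10, then current += 2
Therefore res = [2, 4, 6, 8, 10].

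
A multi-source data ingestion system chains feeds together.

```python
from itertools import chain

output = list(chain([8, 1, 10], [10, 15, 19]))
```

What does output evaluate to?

Step 1: chain() concatenates iterables: [8, 1, 10] + [10, 15, 19].
Therefore output = [8, 1, 10, 10, 15, 19].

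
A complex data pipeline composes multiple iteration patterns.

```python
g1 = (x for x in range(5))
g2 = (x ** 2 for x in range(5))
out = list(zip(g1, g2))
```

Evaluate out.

Step 1: g1 produces [0, 1, 2, 3, 4].
Step 2: g2 produces [0, 1, 4, 9, 16].
Step 3: zip pairs them: [(0, 0), (1, 1), (2, 4), (3, 9), (4, 16)].
Therefore out = [(0, 0), (1, 1), (2, 4), (3, 9), (4, 16)].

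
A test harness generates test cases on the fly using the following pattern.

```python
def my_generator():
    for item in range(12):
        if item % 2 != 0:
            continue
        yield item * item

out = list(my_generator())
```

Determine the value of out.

Step 1: Only yield item**2 when item is divisible by 2:
  item=0: 0 % 2 == 0, yield 0**2 = 0
  item=2: 2 % 2 == 0, yield 2**2 = 4
  item=4: 4 % 2 == 0, yield 4**2 = 16
  item=6: 6 % 2 == 0, yield 6**2 = 36
  item=8: 8 % 2 == 0, yield 8**2 = 64
  item=10: 10 % 2 == 0, yield 10**2 = 100
Therefore out = [0, 4, 16, 36, 64, 100].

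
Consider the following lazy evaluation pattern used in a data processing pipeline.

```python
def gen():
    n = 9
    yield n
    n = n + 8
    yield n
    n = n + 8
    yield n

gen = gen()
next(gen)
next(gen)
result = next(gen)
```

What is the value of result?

Step 1: Trace through generator execution:
  Yield 1: n starts at 9, yield 9
  Yield 2: n = 9 + 8 = 17, yield 17
  Yield 3: n = 17 + 8 = 25, yield 25
Step 2: First next() gets 9, second next() gets the second value, third next() yields 25.
Therefore result = 25.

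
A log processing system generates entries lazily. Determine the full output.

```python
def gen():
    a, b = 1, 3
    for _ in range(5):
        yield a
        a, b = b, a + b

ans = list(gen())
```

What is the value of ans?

Step 1: Fibonacci-like sequence starting with a=1, b=3:
  Iteration 1: yield a=1, then a,b = 3,4
  Iteration 2: yield a=3, then a,b = 4,7
  Iteration 3: yield a=4, then a,b = 7,11
  Iteration 4: yield a=7, then a,b = 11,18
  Iteration 5: yield a=11, then a,b = 18,29
Therefore ans = [1, 3, 4, 7, 11].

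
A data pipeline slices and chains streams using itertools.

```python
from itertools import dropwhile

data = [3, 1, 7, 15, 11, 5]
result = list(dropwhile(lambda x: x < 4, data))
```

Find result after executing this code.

Step 1: dropwhile drops elements while < 4:
  3 < 4: dropped
  1 < 4: dropped
  7: kept (dropping stopped)
Step 2: Remaining elements kept regardless of condition.
Therefore result = [7, 15, 11, 5].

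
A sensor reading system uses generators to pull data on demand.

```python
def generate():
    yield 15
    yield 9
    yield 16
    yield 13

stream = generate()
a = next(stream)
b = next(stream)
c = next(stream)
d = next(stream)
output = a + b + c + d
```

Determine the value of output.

Step 1: Create generator and consume all values:
  a = next(stream) = 15
  b = next(stream) = 9
  c = next(stream) = 16
  d = next(stream) = 13
Step 2: output = 15 + 9 + 16 + 13 = 53.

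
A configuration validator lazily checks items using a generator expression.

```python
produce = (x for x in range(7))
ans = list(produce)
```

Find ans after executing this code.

Step 1: Generator expression iterates range(7): [0, 1, 2, 3, 4, 5, 6].
Step 2: list() collects all values.
Therefore ans = [0, 1, 2, 3, 4, 5, 6].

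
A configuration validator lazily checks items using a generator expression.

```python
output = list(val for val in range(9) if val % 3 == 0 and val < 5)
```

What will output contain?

Step 1: Filter range(9) where val % 3 == 0 and val < 5:
  val=0: both conditions met, included
  val=1: excluded (1 % 3 != 0)
  val=2: excluded (2 % 3 != 0)
  val=3: both conditions met, included
  val=4: excluded (4 % 3 != 0)
  val=5: excluded (5 % 3 != 0, 5 >= 5)
  val=6: excluded (6 >= 5)
  val=7: excluded (7 % 3 != 0, 7 >= 5)
  val=8: excluded (8 % 3 != 0, 8 >= 5)
Therefore output = [0, 3].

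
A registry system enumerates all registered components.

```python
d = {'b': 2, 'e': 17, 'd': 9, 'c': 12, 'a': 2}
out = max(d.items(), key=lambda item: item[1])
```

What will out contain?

Step 1: Find item with maximum value:
  ('b', 2)
  ('e', 17)
  ('d', 9)
  ('c', 12)
  ('a', 2)
Step 2: Maximum value is 17 at key 'e'.
Therefore out = ('e', 17).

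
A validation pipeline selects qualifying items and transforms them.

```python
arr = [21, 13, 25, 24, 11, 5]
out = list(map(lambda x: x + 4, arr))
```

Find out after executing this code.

Step 1: Apply lambda x: x + 4 to each element:
  21 -> 25
  13 -> 17
  25 -> 29
  24 -> 28
  11 -> 15
  5 -> 9
Therefore out = [25, 17, 29, 28, 15, 9].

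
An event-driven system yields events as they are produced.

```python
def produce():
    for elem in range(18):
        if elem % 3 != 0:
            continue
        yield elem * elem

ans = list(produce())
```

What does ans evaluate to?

Step 1: Only yield elem**2 when elem is divisible by 3:
  elem=0: 0 % 3 == 0, yield 0**2 = 0
  elem=3: 3 % 3 == 0, yield 3**2 = 9
  elem=6: 6 % 3 == 0, yield 6**2 = 36
  elem=9: 9 % 3 == 0, yield 9**2 = 81
  elem=12: 12 % 3 == 0, yield 12**2 = 144
  elem=15: 15 % 3 == 0, yield 15**2 = 225
Therefore ans = [0, 9, 36, 81, 144, 225].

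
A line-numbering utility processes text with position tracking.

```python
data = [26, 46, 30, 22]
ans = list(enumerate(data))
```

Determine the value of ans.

Step 1: enumerate pairs each element with its index:
  (0, 26)
  (1, 46)
  (2, 30)
  (3, 22)
Therefore ans = [(0, 26), (1, 46), (2, 30), (3, 22)].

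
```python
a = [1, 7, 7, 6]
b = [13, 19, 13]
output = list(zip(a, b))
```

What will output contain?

Step 1: zip stops at shortest (len(a)=4, len(b)=3):
  Index 0: (1, 13)
  Index 1: (7, 19)
  Index 2: (7, 13)
Step 2: Last element of a (6) has no pair, dropped.
Therefore output = [(1, 13), (7, 19), (7, 13)].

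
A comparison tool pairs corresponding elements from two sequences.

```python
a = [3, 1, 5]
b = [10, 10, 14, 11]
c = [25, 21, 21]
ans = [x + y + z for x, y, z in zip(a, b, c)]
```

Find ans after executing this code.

Step 1: zip three lists (truncates to shortest, len=3):
  3 + 10 + 25 = 38
  1 + 10 + 21 = 32
  5 + 14 + 21 = 40
Therefore ans = [38, 32, 40].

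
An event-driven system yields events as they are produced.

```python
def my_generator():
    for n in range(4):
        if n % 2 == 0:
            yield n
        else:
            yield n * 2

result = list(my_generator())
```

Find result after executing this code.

Step 1: For each n in range(4), yield n if even, else n*2:
  n=0 (even): yield 0
  n=1 (odd): yield 1*2 = 2
  n=2 (even): yield 2
  n=3 (odd): yield 3*2 = 6
Therefore result = [0, 2, 2, 6].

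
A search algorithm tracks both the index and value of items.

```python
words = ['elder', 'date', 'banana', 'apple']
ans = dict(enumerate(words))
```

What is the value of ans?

Step 1: enumerate pairs indices with words:
  0 -> 'elder'
  1 -> 'date'
  2 -> 'banana'
  3 -> 'apple'
Therefore ans = {0: 'elder', 1: 'date', 2: 'banana', 3: 'apple'}.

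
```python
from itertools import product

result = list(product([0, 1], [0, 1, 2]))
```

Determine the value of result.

Step 1: product([0, 1], [0, 1, 2]) gives all pairs:
  (0, 0)
  (0, 1)
  (0, 2)
  (1, 0)
  (1, 1)
  (1, 2)
Therefore result = [(0, 0), (0, 1), (0, 2), (1, 0), (1, 1), (1, 2)].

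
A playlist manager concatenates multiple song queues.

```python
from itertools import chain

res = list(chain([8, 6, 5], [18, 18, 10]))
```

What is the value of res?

Step 1: chain() concatenates iterables: [8, 6, 5] + [18, 18, 10].
Therefore res = [8, 6, 5, 18, 18, 10].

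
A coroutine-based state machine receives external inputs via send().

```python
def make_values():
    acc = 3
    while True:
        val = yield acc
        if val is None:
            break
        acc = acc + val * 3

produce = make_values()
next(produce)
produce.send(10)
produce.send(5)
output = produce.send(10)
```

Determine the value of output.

Step 1: next() -> yield acc=3.
Step 2: send(10) -> val=10, acc = 3 + 10*3 = 33, yield 33.
Step 3: send(5) -> val=5, acc = 33 + 5*3 = 48, yield 48.
Step 4: send(10) -> val=10, acc = 48 + 10*3 = 78, yield 78.
Therefore output = 78.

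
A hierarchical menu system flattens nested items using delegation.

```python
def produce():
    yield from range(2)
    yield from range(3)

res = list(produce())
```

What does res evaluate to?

Step 1: Trace yields in order:
  yield 0
  yield 1
  yield 0
  yield 1
  yield 2
Therefore res = [0, 1, 0, 1, 2].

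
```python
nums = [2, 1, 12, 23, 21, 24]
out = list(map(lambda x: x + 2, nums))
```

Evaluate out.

Step 1: Apply lambda x: x + 2 to each element:
  2 -> 4
  1 -> 3
  12 -> 14
  23 -> 25
  21 -> 23
  24 -> 26
Therefore out = [4, 3, 14, 25, 23, 26].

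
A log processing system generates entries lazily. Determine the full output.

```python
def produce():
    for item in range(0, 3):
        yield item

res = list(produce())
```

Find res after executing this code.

Step 1: The generator yields each value from range(0, 3).
Step 2: list() consumes all yields: [0, 1, 2].
Therefore res = [0, 1, 2].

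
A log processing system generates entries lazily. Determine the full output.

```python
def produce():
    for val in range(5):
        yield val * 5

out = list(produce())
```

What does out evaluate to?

Step 1: For each val in range(5), yield val * 5:
  val=0: yield 0 * 5 = 0
  val=1: yield 1 * 5 = 5
  val=2: yield 2 * 5 = 10
  val=3: yield 3 * 5 = 15
  val=4: yield 4 * 5 = 20
Therefore out = [0, 5, 10, 15, 20].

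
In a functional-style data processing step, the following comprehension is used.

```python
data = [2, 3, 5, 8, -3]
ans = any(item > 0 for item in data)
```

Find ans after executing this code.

Step 1: Check item > 0 for each element in [2, 3, 5, 8, -3]:
  2 > 0: True
  3 > 0: True
  5 > 0: True
  8 > 0: True
  -3 > 0: False
Step 2: any() returns True.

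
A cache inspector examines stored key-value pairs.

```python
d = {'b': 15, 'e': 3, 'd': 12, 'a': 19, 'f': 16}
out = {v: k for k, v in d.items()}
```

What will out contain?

Step 1: Invert dict (swap keys and values):
  'b': 15 -> 15: 'b'
  'e': 3 -> 3: 'e'
  'd': 12 -> 12: 'd'
  'a': 19 -> 19: 'a'
  'f': 16 -> 16: 'f'
Therefore out = {15: 'b', 3: 'e', 12: 'd', 19: 'a', 16: 'f'}.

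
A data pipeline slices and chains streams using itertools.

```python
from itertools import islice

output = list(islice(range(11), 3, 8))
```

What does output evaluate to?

Step 1: islice(range(11), 3, 8) takes elements at indices [3, 8).
Step 2: Elements: [3, 4, 5, 6, 7].
Therefore output = [3, 4, 5, 6, 7].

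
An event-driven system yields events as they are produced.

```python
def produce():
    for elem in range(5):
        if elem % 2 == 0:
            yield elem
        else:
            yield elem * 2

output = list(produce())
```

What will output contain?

Step 1: For each elem in range(5), yield elem if even, else elem*2:
  elem=0 (even): yield 0
  elem=1 (odd): yield 1*2 = 2
  elem=2 (even): yield 2
  elem=3 (odd): yield 3*2 = 6
  elem=4 (even): yield 4
Therefore output = [0, 2, 2, 6, 4].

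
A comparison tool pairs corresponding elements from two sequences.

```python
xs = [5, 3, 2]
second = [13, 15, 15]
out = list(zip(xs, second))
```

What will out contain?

Step 1: zip pairs elements at same index:
  Index 0: (5, 13)
  Index 1: (3, 15)
  Index 2: (2, 15)
Therefore out = [(5, 13), (3, 15), (2, 15)].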